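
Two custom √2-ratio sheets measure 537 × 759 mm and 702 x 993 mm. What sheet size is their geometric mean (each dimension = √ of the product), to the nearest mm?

614 × 868 mm

Short side: √(537 · 702) = √376974 ≈ 614.0 → 614 mm
Long side: √(759 · 993) = √753687 ≈ 868.2 → 868 mm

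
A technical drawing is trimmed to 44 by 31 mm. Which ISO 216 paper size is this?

B10 (31 × 44 mm)

Aspect ratio 44/31 ≈ 1.419 — close to the ISO √2 ≈ 1.414.
In the B-series (B0 = 1000 × 1414 mm): B10 = 31 × 44 mm.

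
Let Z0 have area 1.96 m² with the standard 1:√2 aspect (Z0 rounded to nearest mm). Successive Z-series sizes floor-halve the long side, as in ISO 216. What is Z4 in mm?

Let Z0's short side be w mm. w · w√2 = 1.96 m² = 1,960,000 mm², so w ≈ 1177.3 mm and w√2 ≈ 1664.9 mm → Z0 = 1177 × 1665 mm.
Z1: ⌊1665/2⌋ × 1177 = 832 × 1177 mm
Z2: ⌊1177/2⌋ × 832 = 588 × 832 mm
Z3: ⌊832/2⌋ × 588 = 416 × 588 mm
Z4: ⌊588/2⌋ × 416 = 294 × 416 mm

294 × 416 mm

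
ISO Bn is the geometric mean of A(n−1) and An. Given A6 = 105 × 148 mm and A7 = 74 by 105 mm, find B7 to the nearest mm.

Short side: √(105 · 74) = √7770 ≈ 88.1 → 88 mm
Long side: √(148 · 105) = √15540 ≈ 124.7 → 125 mm

88 × 125 mm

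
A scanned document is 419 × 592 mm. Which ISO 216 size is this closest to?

Aspect ratio 592/419 ≈ 1.413 — close to the ISO √2 ≈ 1.414.
In the A-series (A0 area = 1 m²): A2 = 420 × 594 mm.
Off by 3 mm total — nearest standard size.

A2 (420 × 594 mm)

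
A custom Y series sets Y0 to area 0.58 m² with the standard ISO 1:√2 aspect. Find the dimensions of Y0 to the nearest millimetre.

Let the short side be w mm. Then w · w√2 = 0.58 m² = 580,000 mm².
w² = 580,000/√2, so w ≈ 640.4 mm; long side = w√2 ≈ 905.7 mm.

640 × 906 mm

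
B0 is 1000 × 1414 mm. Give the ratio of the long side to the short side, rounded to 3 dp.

1414 / 1000 = 1.414
Matches √2 ≈ 1.414 — the ISO 216 defining ratio.

1.414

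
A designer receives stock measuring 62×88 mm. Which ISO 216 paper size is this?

Aspect ratio 88/62 ≈ 1.419 — close to the ISO √2 ≈ 1.414.
In the B-series (B0 = 1000 × 1414 mm): B8 = 62 × 88 mm.

B8 (62 × 88 mm)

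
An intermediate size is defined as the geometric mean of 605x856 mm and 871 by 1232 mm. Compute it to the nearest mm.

726 × 1027 mm

Short side: √(605 · 871) = √526955 ≈ 725.9 → 726 mm
Long side: √(856 · 1232) = √1054592 ≈ 1026.9 → 1027 mm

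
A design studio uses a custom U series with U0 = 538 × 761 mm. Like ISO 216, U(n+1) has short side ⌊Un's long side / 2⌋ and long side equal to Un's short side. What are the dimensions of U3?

190 × 269 mm

U1: ⌊761/2⌋ × 538 = 380 × 538 mm
U2: ⌊538/2⌋ × 380 = 269 × 380 mm
U3: ⌊380/2⌋ × 269 = 190 × 269 mm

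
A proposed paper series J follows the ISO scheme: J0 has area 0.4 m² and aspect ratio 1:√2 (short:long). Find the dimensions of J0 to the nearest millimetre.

Let the short side be w mm. Then w · w√2 = 0.4 m² = 400,000 mm².
w² = 400,000/√2, so w ≈ 531.8 mm; long side = w√2 ≈ 752.1 mm.

532 × 752 mm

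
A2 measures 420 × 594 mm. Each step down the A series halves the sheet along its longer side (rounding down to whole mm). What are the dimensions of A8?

A3: ⌊594/2⌋ × 420 = 297 × 420 mm
A4: ⌊420/2⌋ × 297 = 210 × 297 mm
A5: ⌊297/2⌋ × 210 = 148 × 210 mm
A6: ⌊210/2⌋ × 148 = 105 × 148 mm
A7: ⌊148/2⌋ × 105 = 74 × 105 mm
A8: ⌊105/2⌋ × 74 = 52 × 74 mm

52 × 74 mm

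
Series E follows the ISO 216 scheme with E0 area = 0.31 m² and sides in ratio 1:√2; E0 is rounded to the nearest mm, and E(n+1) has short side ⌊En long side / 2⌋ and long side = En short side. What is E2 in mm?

234 × 331 mm

Let E0's short side be w mm. w · w√2 = 0.31 m² = 310,000 mm², so w ≈ 468.2 mm and w√2 ≈ 662.1 mm → E0 = 468 × 662 mm.
E1: ⌊662/2⌋ × 468 = 331 × 468 mm
E2: ⌊468/2⌋ × 331 = 234 × 331 mm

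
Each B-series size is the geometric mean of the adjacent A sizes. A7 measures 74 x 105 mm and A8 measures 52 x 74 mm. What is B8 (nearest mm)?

62 × 88 mm

Short side: √(74 · 52) = √3848 ≈ 62.0 → 62 mm
Long side: √(105 · 74) = √7770 ≈ 88.1 → 88 mm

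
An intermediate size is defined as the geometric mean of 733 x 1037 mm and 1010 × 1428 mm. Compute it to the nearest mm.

860 × 1217 mm

Short side: √(733 · 1010) = √740330 ≈ 860.4 → 860 mm
Long side: √(1037 · 1428) = √1480836 ≈ 1216.9 → 1217 mm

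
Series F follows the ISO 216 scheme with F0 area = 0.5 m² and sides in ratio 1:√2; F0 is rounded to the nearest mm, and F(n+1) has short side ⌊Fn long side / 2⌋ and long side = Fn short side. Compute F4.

148 × 210 mm

Let F0's short side be w mm. w · w√2 = 0.5 m² = 500,000 mm², so w ≈ 594.6 mm and w√2 ≈ 840.9 mm → F0 = 595 × 841 mm.
F1: ⌊841/2⌋ × 595 = 420 × 595 mm
F2: ⌊595/2⌋ × 420 = 297 × 420 mm
F3: ⌊420/2⌋ × 297 = 210 × 297 mm
F4: ⌊297/2⌋ × 210 = 148 × 210 mm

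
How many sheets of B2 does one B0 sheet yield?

4

Each ISO step halves the sheet: 1 × B0 → 2 × B1 → 4 × B2
From B0 to B2 is 2 halving steps: 2^2 = 4.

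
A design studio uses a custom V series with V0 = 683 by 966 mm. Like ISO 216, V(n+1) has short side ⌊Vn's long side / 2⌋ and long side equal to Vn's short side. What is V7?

V1 = 483 × 683 mm (from V0 by 1 halving).
V2: ⌊683/2⌋ × 483 = 341 × 483 mm
V3: ⌊483/2⌋ × 341 = 241 × 341 mm
V4: ⌊341/2⌋ × 241 = 170 × 241 mm
V5: ⌊241/2⌋ × 170 = 120 × 170 mm
V6: ⌊170/2⌋ × 120 = 85 × 120 mm
V7: ⌊120/2⌋ × 85 = 60 × 85 mm

60 × 85 mm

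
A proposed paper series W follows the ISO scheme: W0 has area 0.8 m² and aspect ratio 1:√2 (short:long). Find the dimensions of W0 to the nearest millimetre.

752 × 1064 mm

Let the short side be w mm. Then w · w√2 = 0.8 m² = 800,000 mm².
w² = 800,000/√2, so w ≈ 752.1 mm; long side = w√2 ≈ 1063.7 mm.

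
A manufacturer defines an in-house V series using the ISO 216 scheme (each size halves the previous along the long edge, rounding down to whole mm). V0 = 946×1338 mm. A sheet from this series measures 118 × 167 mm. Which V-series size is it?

V0: 946 × 1338 mm
V1: 669 × 946 mm
V2: 473 × 669 mm
V3: 334 × 473 mm
V4: 236 × 334 mm
V5: 167 × 236 mm
V6: 118 × 167 mm
V7: 83 × 118 mm
→ matches V6.

V6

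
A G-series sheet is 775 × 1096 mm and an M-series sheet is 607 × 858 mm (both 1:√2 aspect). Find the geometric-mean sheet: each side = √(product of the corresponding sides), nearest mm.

Short side: √(775 · 607) = √470425 ≈ 685.9 → 686 mm
Long side: √(1096 · 858) = √940368 ≈ 969.7 → 970 mm

686 × 970 mm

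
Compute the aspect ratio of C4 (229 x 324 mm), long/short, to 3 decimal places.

324 / 229 = 1.415
Matches √2 ≈ 1.414 — the ISO 216 defining ratio.

1.415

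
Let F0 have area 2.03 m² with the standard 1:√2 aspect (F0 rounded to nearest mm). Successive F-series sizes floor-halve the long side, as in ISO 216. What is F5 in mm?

211 × 299 mm

Let F0's short side be w mm. w · w√2 = 2.03 m² = 2,030,000 mm², so w ≈ 1198.1 mm and w√2 ≈ 1694.4 mm → F0 = 1198 × 1694 mm.
F1: ⌊1694/2⌋ × 1198 = 847 × 1198 mm
F2: ⌊1198/2⌋ × 847 = 599 × 847 mm
F3: ⌊847/2⌋ × 599 = 423 × 599 mm
F4: ⌊599/2⌋ × 423 = 299 × 423 mm
F5: ⌊423/2⌋ × 299 = 211 × 299 mm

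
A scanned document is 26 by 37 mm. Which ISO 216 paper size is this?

A10 (26 × 37 mm)

Aspect ratio 37/26 ≈ 1.423 — close to the ISO √2 ≈ 1.414.
In the A-series (A0 area = 1 m²): A10 = 26 × 37 mm.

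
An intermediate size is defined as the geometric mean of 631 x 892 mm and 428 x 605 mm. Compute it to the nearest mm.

Short side: √(631 · 428) = √270068 ≈ 519.7 → 520 mm
Long side: √(892 · 605) = √539660 ≈ 734.6 → 735 mm

520 × 735 mm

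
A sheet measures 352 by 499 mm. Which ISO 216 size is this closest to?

B3 (353 × 500 mm)

Aspect ratio 499/352 ≈ 1.418 — close to the ISO √2 ≈ 1.414.
In the B-series (B0 = 1000 × 1414 mm): B3 = 353 × 500 mm.
Off by 2 mm total — nearest standard size.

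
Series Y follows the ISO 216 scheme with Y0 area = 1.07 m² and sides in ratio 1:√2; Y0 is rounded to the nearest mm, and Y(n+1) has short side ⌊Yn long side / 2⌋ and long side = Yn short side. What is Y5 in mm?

153 × 217 mm

Let Y0's short side be w mm. w · w√2 = 1.07 m² = 1,070,000 mm², so w ≈ 869.8 mm and w√2 ≈ 1230.1 mm → Y0 = 870 × 1230 mm.
Y1: ⌊1230/2⌋ × 870 = 615 × 870 mm
Y2: ⌊870/2⌋ × 615 = 435 × 615 mm
Y3: ⌊615/2⌋ × 435 = 307 × 435 mm
Y4: ⌊435/2⌋ × 307 = 217 × 307 mm
Y5: ⌊307/2⌋ × 217 = 153 × 217 mm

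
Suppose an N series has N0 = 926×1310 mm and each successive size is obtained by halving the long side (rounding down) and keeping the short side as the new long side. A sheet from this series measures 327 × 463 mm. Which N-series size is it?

N0: 926 × 1310 mm
N1: 655 × 926 mm
N2: 463 × 655 mm
N3: 327 × 463 mm
N4: 231 × 327 mm
→ matches N3.

N3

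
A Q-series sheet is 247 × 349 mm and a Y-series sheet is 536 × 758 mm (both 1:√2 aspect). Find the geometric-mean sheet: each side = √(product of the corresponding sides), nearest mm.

Short side: √(247 · 536) = √132392 ≈ 363.9 → 364 mm
Long side: √(349 · 758) = √264542 ≈ 514.3 → 514 mm

364 × 514 mm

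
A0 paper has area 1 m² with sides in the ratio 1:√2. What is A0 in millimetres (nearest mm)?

841 × 1189 mm

Let the short side be w mm. Then the long side is w√2 and w · w√2 = 10⁶ mm².
w² = 10⁶/√2, so w = 1000 / 2^(1/4) ≈ 840.9 mm; long side = 1000 · 2^(1/4) ≈ 1189.2 mm.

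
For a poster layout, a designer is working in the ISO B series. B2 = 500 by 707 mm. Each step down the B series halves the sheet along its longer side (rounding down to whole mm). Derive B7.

88 × 125 mm

B3: ⌊707/2⌋ × 500 = 353 × 500 mm
B4: ⌊500/2⌋ × 353 = 250 × 353 mm
B5: ⌊353/2⌋ × 250 = 176 × 250 mm
B6: ⌊250/2⌋ × 176 = 125 × 176 mm
B7: ⌊176/2⌋ × 125 = 88 × 125 mm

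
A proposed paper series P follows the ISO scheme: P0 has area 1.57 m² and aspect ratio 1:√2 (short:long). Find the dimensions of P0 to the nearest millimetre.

1054 × 1490 mm

Let the short side be w mm. Then w · w√2 = 1.57 m² = 1,570,000 mm².
w² = 1,570,000/√2, so w ≈ 1053.6 mm; long side = w√2 ≈ 1490.1 mm.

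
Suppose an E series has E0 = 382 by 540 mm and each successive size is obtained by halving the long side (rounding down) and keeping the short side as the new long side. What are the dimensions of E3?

E1: ⌊540/2⌋ × 382 = 270 × 382 mm
E2: ⌊382/2⌋ × 270 = 191 × 270 mm
E3: ⌊270/2⌋ × 191 = 135 × 191 mm

135 × 191 mm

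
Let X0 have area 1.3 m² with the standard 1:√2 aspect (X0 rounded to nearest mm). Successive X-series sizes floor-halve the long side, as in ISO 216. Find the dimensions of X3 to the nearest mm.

339 × 479 mm

Let X0's short side be w mm. w · w√2 = 1.3 m² = 1,300,000 mm², so w ≈ 958.8 mm and w√2 ≈ 1355.9 mm → X0 = 959 × 1356 mm.
X1: ⌊1356/2⌋ × 959 = 678 × 959 mm
X2: ⌊959/2⌋ × 678 = 479 × 678 mm
X3: ⌊678/2⌋ × 479 = 339 × 479 mm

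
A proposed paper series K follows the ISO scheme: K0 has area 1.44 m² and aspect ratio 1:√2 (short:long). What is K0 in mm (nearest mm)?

1009 × 1427 mm

Let the short side be w mm. Then w · w√2 = 1.44 m² = 1,440,000 mm².
w² = 1,440,000/√2, so w ≈ 1009.1 mm; long side = w√2 ≈ 1427.0 mm.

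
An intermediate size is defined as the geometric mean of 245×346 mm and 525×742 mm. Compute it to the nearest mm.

Short side: √(245 · 525) = √128625 ≈ 358.6 → 359 mm
Long side: √(346 · 742) = √256732 ≈ 506.7 → 507 mm

359 × 507 mm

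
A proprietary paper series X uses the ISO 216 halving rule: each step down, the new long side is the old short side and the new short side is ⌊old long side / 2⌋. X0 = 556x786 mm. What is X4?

139 × 196 mm

X1: ⌊786/2⌋ × 556 = 393 × 556 mm
X2: ⌊556/2⌋ × 393 = 278 × 393 mm
X3: ⌊393/2⌋ × 278 = 196 × 278 mm
X4: ⌊278/2⌋ × 196 = 139 × 196 mm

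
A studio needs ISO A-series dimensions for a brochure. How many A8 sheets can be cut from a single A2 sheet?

A2 = 420 × 594 mm; A8 = 52 × 74 mm.
Each halving step doubles the count; 6 steps from A2 to A8.
2^6 = 64.

64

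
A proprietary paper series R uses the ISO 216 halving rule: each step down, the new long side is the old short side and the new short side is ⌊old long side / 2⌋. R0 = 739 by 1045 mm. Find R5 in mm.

130 × 184 mm

R1 = 522 × 739 mm (from R0 by 1 halving).
R2: ⌊739/2⌋ × 522 = 369 × 522 mm
R3: ⌊522/2⌋ × 369 = 261 × 369 mm
R4: ⌊369/2⌋ × 261 = 184 × 261 mm
R5: ⌊261/2⌋ × 184 = 130 × 184 mm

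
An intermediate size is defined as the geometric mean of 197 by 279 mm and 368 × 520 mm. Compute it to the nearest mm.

269 × 381 mm

Short side: √(197 · 368) = √72496 ≈ 269.3 → 269 mm
Long side: √(279 · 520) = √145080 ≈ 380.9 → 381 mm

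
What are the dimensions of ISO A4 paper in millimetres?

210 × 297 mm

A0 = 841 × 1189 mm (A0 has area 1 m², aspect 1:√2).
A1: ⌊1189/2⌋ × 841 = 594 × 841 mm
A2: ⌊841/2⌋ × 594 = 420 × 594 mm
A3: ⌊594/2⌋ × 420 = 297 × 420 mm
A4: ⌊420/2⌋ × 297 = 210 × 297 mm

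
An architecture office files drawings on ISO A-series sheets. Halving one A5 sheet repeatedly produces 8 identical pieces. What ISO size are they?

8 = 2^3, so 3 halving steps.
A5 → A6 → … → A8 after 3 steps.

A8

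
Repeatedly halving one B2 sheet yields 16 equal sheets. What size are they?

16 = 2^4, so 4 halving steps.
B2 → B3 → … → B6 after 4 steps.

B6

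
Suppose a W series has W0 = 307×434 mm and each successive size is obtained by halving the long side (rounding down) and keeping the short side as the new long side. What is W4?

W1: ⌊434/2⌋ × 307 = 217 × 307 mm
W2: ⌊307/2⌋ × 217 = 153 × 217 mm
W3: ⌊217/2⌋ × 153 = 108 × 153 mm
W4: ⌊153/2⌋ × 108 = 76 × 108 mm

76 × 108 mm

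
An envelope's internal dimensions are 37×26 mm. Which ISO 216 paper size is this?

Aspect ratio 37/26 ≈ 1.423 — close to the ISO √2 ≈ 1.414.
In the A-series (A0 area = 1 m²): A10 = 26 × 37 mm.

A10 (26 × 37 mm)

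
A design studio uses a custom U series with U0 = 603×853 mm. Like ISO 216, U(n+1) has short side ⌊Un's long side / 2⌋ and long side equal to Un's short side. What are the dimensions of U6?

U1 = 426 × 603 mm (from U0 by 1 halving).
U2: ⌊603/2⌋ × 426 = 301 × 426 mm
U3: ⌊426/2⌋ × 301 = 213 × 301 mm
U4: ⌊301/2⌋ × 213 = 150 × 213 mm
U5: ⌊213/2⌋ × 150 = 106 × 150 mm
U6: ⌊150/2⌋ × 106 = 75 × 106 mm

75 × 106 mm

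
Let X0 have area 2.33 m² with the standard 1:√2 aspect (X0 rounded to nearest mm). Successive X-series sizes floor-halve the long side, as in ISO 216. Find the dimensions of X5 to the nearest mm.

226 × 321 mm

Let X0's short side be w mm. w · w√2 = 2.33 m² = 2,330,000 mm², so w ≈ 1283.6 mm and w√2 ≈ 1815.2 mm → X0 = 1284 × 1815 mm.
X1: ⌊1815/2⌋ × 1284 = 907 × 1284 mm
X2: ⌊1284/2⌋ × 907 = 642 × 907 mm
X3: ⌊907/2⌋ × 642 = 453 × 642 mm
X4: ⌊642/2⌋ × 453 = 321 × 453 mm
X5: ⌊453/2⌋ × 321 = 226 × 321 mm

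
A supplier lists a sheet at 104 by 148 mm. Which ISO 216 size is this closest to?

A6 (105 × 148 mm)

Aspect ratio 148/104 ≈ 1.423 — close to the ISO √2 ≈ 1.414.
In the A-series (A0 area = 1 m²): A6 = 105 × 148 mm.
Off by 1 mm total — nearest standard size.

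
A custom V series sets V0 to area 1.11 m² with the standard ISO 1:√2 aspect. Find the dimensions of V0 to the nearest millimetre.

Let the short side be w mm. Then w · w√2 = 1.11 m² = 1,110,000 mm².
w² = 1,110,000/√2, so w ≈ 885.9 mm; long side = w√2 ≈ 1252.9 mm.

886 × 1253 mm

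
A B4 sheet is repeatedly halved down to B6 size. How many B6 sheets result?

Each ISO step halves the sheet: 1 × B4 → 2 × B5 → 4 × B6
From B4 to B6 is 2 halving steps: 2^2 = 4.

4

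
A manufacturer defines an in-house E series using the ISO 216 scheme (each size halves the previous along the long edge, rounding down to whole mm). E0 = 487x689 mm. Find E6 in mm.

60 × 86 mm

E1: ⌊689/2⌋ × 487 = 344 × 487 mm
E2: ⌊487/2⌋ × 344 = 243 × 344 mm
E3: ⌊344/2⌋ × 243 = 172 × 243 mm
E4: ⌊243/2⌋ × 172 = 121 × 172 mm
E5: ⌊172/2⌋ × 121 = 86 × 121 mm
E6: ⌊121/2⌋ × 86 = 60 × 86 mm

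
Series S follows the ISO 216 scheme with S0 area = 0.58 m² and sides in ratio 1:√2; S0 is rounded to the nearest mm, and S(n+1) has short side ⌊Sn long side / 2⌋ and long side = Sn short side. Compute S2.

Let S0's short side be w mm. w · w√2 = 0.58 m² = 580,000 mm², so w ≈ 640.4 mm and w√2 ≈ 905.7 mm → S0 = 640 × 906 mm.
S1: ⌊906/2⌋ × 640 = 453 × 640 mm
S2: ⌊640/2⌋ × 453 = 320 × 453 mm

320 × 453 mm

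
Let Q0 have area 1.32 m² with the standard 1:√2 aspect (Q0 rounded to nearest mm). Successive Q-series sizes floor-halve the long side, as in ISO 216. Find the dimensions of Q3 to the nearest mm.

Let Q0's short side be w mm. w · w√2 = 1.32 m² = 1,320,000 mm², so w ≈ 966.1 mm and w√2 ≈ 1366.3 mm → Q0 = 966 × 1366 mm.
Q1: ⌊1366/2⌋ × 966 = 683 × 966 mm
Q2: ⌊966/2⌋ × 683 = 483 × 683 mm
Q3: ⌊683/2⌋ × 483 = 341 × 483 mm

341 × 483 mm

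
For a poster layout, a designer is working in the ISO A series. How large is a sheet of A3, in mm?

A0 = 841 × 1189 mm (A0 has area 1 m², aspect 1:√2).
A1: ⌊1189/2⌋ × 841 = 594 × 841 mm
A2: ⌊841/2⌋ × 594 = 420 × 594 mm
A3: ⌊594/2⌋ × 420 = 297 × 420 mm

297 × 420 mm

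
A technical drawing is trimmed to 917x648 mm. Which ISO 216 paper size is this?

Aspect ratio 917/648 ≈ 1.415 — close to the ISO √2 ≈ 1.414.
In the C-series (envelope sizes, between A and B): C1 = 648 × 917 mm.

C1 (648 × 917 mm)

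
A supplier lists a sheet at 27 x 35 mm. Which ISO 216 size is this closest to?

A10 (26 × 37 mm)

Aspect ratio 35/27 ≈ 1.296 (ISO target is √2 ≈ 1.414).
In the A-series (A0 area = 1 m²): A10 = 26 × 37 mm.
Off by 3 mm total — nearest standard size.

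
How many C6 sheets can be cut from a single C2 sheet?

16

Each ISO step halves the sheet: 1 × C2 → 2 × C3 → 4 × C4 → 8 × C5 → …
From C2 to C6 is 4 halving steps: 2^4 = 16.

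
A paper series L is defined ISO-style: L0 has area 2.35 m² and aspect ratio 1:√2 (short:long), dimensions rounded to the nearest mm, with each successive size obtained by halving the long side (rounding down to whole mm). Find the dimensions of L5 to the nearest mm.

227 × 322 mm

Let L0's short side be w mm. w · w√2 = 2.35 m² = 2,350,000 mm², so w ≈ 1289.1 mm and w√2 ≈ 1823.0 mm → L0 = 1289 × 1823 mm.
L1: ⌊1823/2⌋ × 1289 = 911 × 1289 mm
L2: ⌊1289/2⌋ × 911 = 644 × 911 mm
L3: ⌊911/2⌋ × 644 = 455 × 644 mm
L4: ⌊644/2⌋ × 455 = 322 × 455 mm
L5: ⌊455/2⌋ × 322 = 227 × 322 mm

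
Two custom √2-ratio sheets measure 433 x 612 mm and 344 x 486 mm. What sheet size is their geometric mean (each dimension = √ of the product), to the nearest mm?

Short side: √(433 · 344) = √148952 ≈ 385.9 → 386 mm
Long side: √(612 · 486) = √297432 ≈ 545.4 → 545 mm

386 × 545 mm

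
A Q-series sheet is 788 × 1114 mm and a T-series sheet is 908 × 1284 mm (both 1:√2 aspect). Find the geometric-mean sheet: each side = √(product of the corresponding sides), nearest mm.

846 × 1196 mm

Short side: √(788 · 908) = √715504 ≈ 845.9 → 846 mm
Long side: √(1114 · 1284) = √1430376 ≈ 1196.0 → 1196 mm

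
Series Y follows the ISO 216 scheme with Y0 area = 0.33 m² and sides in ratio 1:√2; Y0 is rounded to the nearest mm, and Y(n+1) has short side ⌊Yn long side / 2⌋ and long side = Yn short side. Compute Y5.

85 × 120 mm

Let Y0's short side be w mm. w · w√2 = 0.33 m² = 330,000 mm², so w ≈ 483.1 mm and w√2 ≈ 683.1 mm → Y0 = 483 × 683 mm.
Y1: ⌊683/2⌋ × 483 = 341 × 483 mm
Y2: ⌊483/2⌋ × 341 = 241 × 341 mm
Y3: ⌊341/2⌋ × 241 = 170 × 241 mm
Y4: ⌊241/2⌋ × 170 = 120 × 170 mm
Y5: ⌊170/2⌋ × 120 = 85 × 120 mm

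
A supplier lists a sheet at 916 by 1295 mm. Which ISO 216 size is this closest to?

C0 (917 × 1297 mm)

Aspect ratio 1295/916 ≈ 1.414 — close to the ISO √2 ≈ 1.414.
In the C-series (envelope sizes, between A and B): C0 = 917 × 1297 mm.
Off by 3 mm total — nearest standard size.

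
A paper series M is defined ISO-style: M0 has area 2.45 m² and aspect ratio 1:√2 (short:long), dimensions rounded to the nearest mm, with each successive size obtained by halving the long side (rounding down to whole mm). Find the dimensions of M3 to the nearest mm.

465 × 658 mm

Let M0's short side be w mm. w · w√2 = 2.45 m² = 2,450,000 mm², so w ≈ 1316.2 mm and w√2 ≈ 1861.4 mm → M0 = 1316 × 1861 mm.
M1: ⌊1861/2⌋ × 1316 = 930 × 1316 mm
M2: ⌊1316/2⌋ × 930 = 658 × 930 mm
M3: ⌊930/2⌋ × 658 = 465 × 658 mm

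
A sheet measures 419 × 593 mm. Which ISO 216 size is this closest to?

A2 (420 × 594 mm)

Aspect ratio 593/419 ≈ 1.415 — close to the ISO √2 ≈ 1.414.
In the A-series (A0 area = 1 m²): A2 = 420 × 594 mm.
Off by 2 mm total — nearest standard size.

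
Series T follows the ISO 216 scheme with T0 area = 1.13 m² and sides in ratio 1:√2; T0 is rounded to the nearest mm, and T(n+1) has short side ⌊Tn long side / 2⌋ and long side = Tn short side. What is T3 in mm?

Let T0's short side be w mm. w · w√2 = 1.13 m² = 1,130,000 mm², so w ≈ 893.9 mm and w√2 ≈ 1264.1 mm → T0 = 894 × 1264 mm.
T1: ⌊1264/2⌋ × 894 = 632 × 894 mm
T2: ⌊894/2⌋ × 632 = 447 × 632 mm
T3: ⌊632/2⌋ × 447 = 316 × 447 mm

316 × 447 mm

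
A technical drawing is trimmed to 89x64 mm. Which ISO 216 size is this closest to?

Aspect ratio 89/64 ≈ 1.391 (ISO target is √2 ≈ 1.414).
In the B-series (B0 = 1000 × 1414 mm): B8 = 62 × 88 mm.
Off by 3 mm total — nearest standard size.

B8 (62 × 88 mm)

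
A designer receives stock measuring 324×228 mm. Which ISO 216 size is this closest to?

Aspect ratio 324/228 ≈ 1.421 — close to the ISO √2 ≈ 1.414.
In the C-series (envelope sizes, between A and B): C4 = 229 × 324 mm.
Off by 1 mm total — nearest standard size.

C4 (229 × 324 mm)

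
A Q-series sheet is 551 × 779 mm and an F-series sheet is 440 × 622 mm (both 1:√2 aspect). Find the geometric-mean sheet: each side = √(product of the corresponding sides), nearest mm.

492 × 696 mm

Short side: √(551 · 440) = √242440 ≈ 492.4 → 492 mm
Long side: √(779 · 622) = √484538 ≈ 696.1 → 696 mm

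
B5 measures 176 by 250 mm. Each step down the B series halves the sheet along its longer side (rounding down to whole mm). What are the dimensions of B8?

B6: ⌊250/2⌋ × 176 = 125 × 176 mm
B7: ⌊176/2⌋ × 125 = 88 × 125 mm
B8: ⌊125/2⌋ × 88 = 62 × 88 mm

62 × 88 mm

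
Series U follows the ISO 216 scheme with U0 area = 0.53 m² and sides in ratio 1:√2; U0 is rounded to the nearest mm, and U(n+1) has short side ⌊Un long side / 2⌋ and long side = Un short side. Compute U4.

Let U0's short side be w mm. w · w√2 = 0.53 m² = 530,000 mm², so w ≈ 612.2 mm and w√2 ≈ 865.8 mm → U0 = 612 × 866 mm.
U1: ⌊866/2⌋ × 612 = 433 × 612 mm
U2: ⌊612/2⌋ × 433 = 306 × 433 mm
U3: ⌊433/2⌋ × 306 = 216 × 306 mm
U4: ⌊306/2⌋ × 216 = 153 × 216 mm

153 × 216 mm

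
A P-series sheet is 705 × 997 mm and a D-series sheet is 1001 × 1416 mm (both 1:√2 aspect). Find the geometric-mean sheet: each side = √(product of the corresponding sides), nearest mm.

Short side: √(705 · 1001) = √705705 ≈ 840.1 → 840 mm
Long side: √(997 · 1416) = √1411752 ≈ 1188.2 → 1188 mm

840 × 1188 mm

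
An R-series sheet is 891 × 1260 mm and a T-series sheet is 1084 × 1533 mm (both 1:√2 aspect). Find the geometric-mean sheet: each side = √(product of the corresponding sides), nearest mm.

Short side: √(891 · 1084) = √965844 ≈ 982.8 → 983 mm
Long side: √(1260 · 1533) = √1931580 ≈ 1389.8 → 1390 mm

983 × 1390 mm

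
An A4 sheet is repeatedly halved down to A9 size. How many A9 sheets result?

32

A4 = 210 × 297 mm; A9 = 37 × 52 mm.
Each halving step doubles the count; 5 steps from A4 to A9.
2^5 = 32.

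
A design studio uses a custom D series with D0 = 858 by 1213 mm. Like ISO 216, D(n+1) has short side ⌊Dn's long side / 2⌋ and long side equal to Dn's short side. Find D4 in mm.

D1: ⌊1213/2⌋ × 858 = 606 × 858 mm
D2: ⌊858/2⌋ × 606 = 429 × 606 mm
D3: ⌊606/2⌋ × 429 = 303 × 429 mm
D4: ⌊429/2⌋ × 303 = 214 × 303 mm

214 × 303 mm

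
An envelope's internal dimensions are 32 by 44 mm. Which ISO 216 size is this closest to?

Aspect ratio 44/32 ≈ 1.375 (ISO target is √2 ≈ 1.414).
In the B-series (B0 = 1000 × 1414 mm): B10 = 31 × 44 mm.
Off by 1 mm total — nearest standard size.

B10 (31 × 44 mm)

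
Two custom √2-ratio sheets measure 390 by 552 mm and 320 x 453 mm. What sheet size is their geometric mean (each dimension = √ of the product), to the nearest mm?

353 × 500 mm

Short side: √(390 · 320) = √124800 ≈ 353.3 → 353 mm
Long side: √(552 · 453) = √250056 ≈ 500.1 → 500 mm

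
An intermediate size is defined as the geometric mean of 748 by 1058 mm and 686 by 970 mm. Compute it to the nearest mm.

Short side: √(748 · 686) = √513128 ≈ 716.3 → 716 mm
Long side: √(1058 · 970) = √1026260 ≈ 1013.0 → 1013 mm

716 × 1013 mm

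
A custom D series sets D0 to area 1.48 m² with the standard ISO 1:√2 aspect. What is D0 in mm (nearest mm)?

Let the short side be w mm. Then w · w√2 = 1.48 m² = 1,480,000 mm².
w² = 1,480,000/√2, so w ≈ 1023.0 mm; long side = w√2 ≈ 1446.7 mm.

1023 × 1447 mm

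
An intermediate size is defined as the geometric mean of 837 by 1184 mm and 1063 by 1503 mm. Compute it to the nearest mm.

943 × 1334 mm

Short side: √(837 · 1063) = √889731 ≈ 943.3 → 943 mm
Long side: √(1184 · 1503) = √1779552 ≈ 1334.0 → 1334 mm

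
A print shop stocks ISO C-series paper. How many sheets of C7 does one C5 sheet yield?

Each ISO step halves the sheet: 1 × C5 → 2 × C6 → 4 × C7
From C5 to C7 is 2 halving steps: 2^2 = 4.

4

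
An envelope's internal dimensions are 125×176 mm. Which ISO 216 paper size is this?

B6 (125 × 176 mm)

Aspect ratio 176/125 ≈ 1.408 — close to the ISO √2 ≈ 1.414.
In the B-series (B0 = 1000 × 1414 mm): B6 = 125 × 176 mm.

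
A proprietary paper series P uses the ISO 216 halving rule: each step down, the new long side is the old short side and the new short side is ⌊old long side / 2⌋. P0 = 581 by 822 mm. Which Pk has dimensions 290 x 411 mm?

P0: 581 × 822 mm
P1: 411 × 581 mm
P2: 290 × 411 mm
P3: 205 × 290 mm
→ matches P2.

P2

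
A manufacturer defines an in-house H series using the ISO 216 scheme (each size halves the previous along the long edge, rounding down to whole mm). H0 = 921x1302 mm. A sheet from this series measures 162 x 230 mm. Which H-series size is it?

H5

H0: 921 × 1302 mm
H1: 651 × 921 mm
H2: 460 × 651 mm
H3: 325 × 460 mm
H4: 230 × 325 mm
H5: 162 × 230 mm
H6: 115 × 162 mm
→ matches H5.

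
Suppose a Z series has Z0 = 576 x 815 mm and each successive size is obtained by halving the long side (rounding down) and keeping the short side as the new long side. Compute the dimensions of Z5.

101 × 144 mm

Z1 = 407 × 576 mm (from Z0 by 1 halving).
Z2: ⌊576/2⌋ × 407 = 288 × 407 mm
Z3: ⌊407/2⌋ × 288 = 203 × 288 mm
Z4: ⌊288/2⌋ × 203 = 144 × 203 mm
Z5: ⌊203/2⌋ × 144 = 101 × 144 mm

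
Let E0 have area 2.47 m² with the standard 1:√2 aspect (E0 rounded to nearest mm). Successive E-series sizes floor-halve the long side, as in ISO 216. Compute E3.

Let E0's short side be w mm. w · w√2 = 2.47 m² = 2,470,000 mm², so w ≈ 1321.6 mm and w√2 ≈ 1869.0 mm → E0 = 1322 × 1869 mm.
E1: ⌊1869/2⌋ × 1322 = 934 × 1322 mm
E2: ⌊1322/2⌋ × 934 = 661 × 934 mm
E3: ⌊934/2⌋ × 661 = 467 × 661 mm

467 × 661 mm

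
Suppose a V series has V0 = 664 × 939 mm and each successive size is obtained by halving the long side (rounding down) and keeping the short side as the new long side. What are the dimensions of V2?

V1: ⌊939/2⌋ × 664 = 469 × 664 mm
V2: ⌊664/2⌋ × 469 = 332 × 469 mm

332 × 469 mm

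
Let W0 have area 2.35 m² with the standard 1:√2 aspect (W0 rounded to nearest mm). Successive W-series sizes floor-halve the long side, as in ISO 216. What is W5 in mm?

Let W0's short side be w mm. w · w√2 = 2.35 m² = 2,350,000 mm², so w ≈ 1289.1 mm and w√2 ≈ 1823.0 mm → W0 = 1289 × 1823 mm.
W1: ⌊1823/2⌋ × 1289 = 911 × 1289 mm
W2: ⌊1289/2⌋ × 911 = 644 × 911 mm
W3: ⌊911/2⌋ × 644 = 455 × 644 mm
W4: ⌊644/2⌋ × 455 = 322 × 455 mm
W5: ⌊455/2⌋ × 322 = 227 × 322 mm

227 × 322 mm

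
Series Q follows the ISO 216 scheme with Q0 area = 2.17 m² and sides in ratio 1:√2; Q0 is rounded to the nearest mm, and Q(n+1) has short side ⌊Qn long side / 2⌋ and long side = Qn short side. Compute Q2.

Let Q0's short side be w mm. w · w√2 = 2.17 m² = 2,170,000 mm², so w ≈ 1238.7 mm and w√2 ≈ 1751.8 mm → Q0 = 1239 × 1752 mm.
Q1: ⌊1752/2⌋ × 1239 = 876 × 1239 mm
Q2: ⌊1239/2⌋ × 876 = 619 × 876 mm

619 × 876 mm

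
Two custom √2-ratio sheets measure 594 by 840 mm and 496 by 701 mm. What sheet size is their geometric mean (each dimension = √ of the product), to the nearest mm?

Short side: √(594 · 496) = √294624 ≈ 542.8 → 543 mm
Long side: √(840 · 701) = √588840 ≈ 767.4 → 767 mm

543 × 767 mm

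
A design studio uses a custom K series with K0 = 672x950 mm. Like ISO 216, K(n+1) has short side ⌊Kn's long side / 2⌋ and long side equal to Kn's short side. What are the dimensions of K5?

K1: ⌊950/2⌋ × 672 = 475 × 672 mm
K2: ⌊672/2⌋ × 475 = 336 × 475 mm
K3: ⌊475/2⌋ × 336 = 237 × 336 mm
K4: ⌊336/2⌋ × 237 = 168 × 237 mm
K5: ⌊237/2⌋ × 168 = 118 × 168 mm

118 × 168 mm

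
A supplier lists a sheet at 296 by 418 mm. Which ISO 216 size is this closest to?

Aspect ratio 418/296 ≈ 1.412 — close to the ISO √2 ≈ 1.414.
In the A-series (A0 area = 1 m²): A3 = 297 × 420 mm.
Off by 3 mm total — nearest standard size.

A3 (297 × 420 mm)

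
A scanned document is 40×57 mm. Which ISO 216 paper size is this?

Aspect ratio 57/40 ≈ 1.425 — close to the ISO √2 ≈ 1.414.
In the C-series (envelope sizes, between A and B): C9 = 40 × 57 mm.

C9 (40 × 57 mm)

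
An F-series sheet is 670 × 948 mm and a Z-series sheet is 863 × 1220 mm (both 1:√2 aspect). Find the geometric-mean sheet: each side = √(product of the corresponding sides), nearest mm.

Short side: √(670 · 863) = √578210 ≈ 760.4 → 760 mm
Long side: √(948 · 1220) = √1156560 ≈ 1075.4 → 1075 mm

760 × 1075 mm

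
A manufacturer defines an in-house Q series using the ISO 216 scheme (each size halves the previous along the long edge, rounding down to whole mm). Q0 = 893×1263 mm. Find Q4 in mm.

Q1 = 631 × 893 mm (from Q0 by 1 halving).
Q2: ⌊893/2⌋ × 631 = 446 × 631 mm
Q3: ⌊631/2⌋ × 446 = 315 × 446 mm
Q4: ⌊446/2⌋ × 315 = 223 × 315 mm

223 × 315 mm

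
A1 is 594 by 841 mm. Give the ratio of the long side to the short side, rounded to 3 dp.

841 / 594 = 1.416
ISO 216 targets √2 ≈ 1.414; the +0.002 deviation is from mm rounding.

1.416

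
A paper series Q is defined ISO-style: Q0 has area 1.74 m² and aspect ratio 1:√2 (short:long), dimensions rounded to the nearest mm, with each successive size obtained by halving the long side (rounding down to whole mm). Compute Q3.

Let Q0's short side be w mm. w · w√2 = 1.74 m² = 1,740,000 mm², so w ≈ 1109.2 mm and w√2 ≈ 1568.7 mm → Q0 = 1109 × 1569 mm.
Q1: ⌊1569/2⌋ × 1109 = 784 × 1109 mm
Q2: ⌊1109/2⌋ × 784 = 554 × 784 mm
Q3: ⌊784/2⌋ × 554 = 392 × 554 mm

392 × 554 mm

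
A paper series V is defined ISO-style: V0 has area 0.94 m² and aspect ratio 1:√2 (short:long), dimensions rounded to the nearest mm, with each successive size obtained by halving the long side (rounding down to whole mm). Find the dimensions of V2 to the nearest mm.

407 × 576 mm

Let V0's short side be w mm. w · w√2 = 0.94 m² = 940,000 mm², so w ≈ 815.3 mm and w√2 ≈ 1153.0 mm → V0 = 815 × 1153 mm.
V1: ⌊1153/2⌋ × 815 = 576 × 815 mm
V2: ⌊815/2⌋ × 576 = 407 × 576 mm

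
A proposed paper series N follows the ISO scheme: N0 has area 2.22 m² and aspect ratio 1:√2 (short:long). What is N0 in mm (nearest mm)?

Let the short side be w mm. Then w · w√2 = 2.22 m² = 2,220,000 mm².
w² = 2,220,000/√2, so w ≈ 1252.9 mm; long side = w√2 ≈ 1771.9 mm.

1253 × 1772 mm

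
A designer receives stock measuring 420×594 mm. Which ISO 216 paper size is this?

A2 (420 × 594 mm)

Aspect ratio 594/420 ≈ 1.414 — close to the ISO √2 ≈ 1.414.
In the A-series (A0 area = 1 m²): A2 = 420 × 594 mm.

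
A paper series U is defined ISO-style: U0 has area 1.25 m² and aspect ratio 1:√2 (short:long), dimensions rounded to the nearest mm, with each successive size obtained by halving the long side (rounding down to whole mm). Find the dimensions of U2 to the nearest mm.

Let U0's short side be w mm. w · w√2 = 1.25 m² = 1,250,000 mm², so w ≈ 940.2 mm and w√2 ≈ 1329.6 mm → U0 = 940 × 1330 mm.
U1: ⌊1330/2⌋ × 940 = 665 × 940 mm
U2: ⌊940/2⌋ × 665 = 470 × 665 mm

470 × 665 mm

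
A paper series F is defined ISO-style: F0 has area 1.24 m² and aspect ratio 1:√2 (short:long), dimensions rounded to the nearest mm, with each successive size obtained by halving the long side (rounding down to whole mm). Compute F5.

Let F0's short side be w mm. w · w√2 = 1.24 m² = 1,240,000 mm², so w ≈ 936.4 mm and w√2 ≈ 1324.2 mm → F0 = 936 × 1324 mm.
F1: ⌊1324/2⌋ × 936 = 662 × 936 mm
F2: ⌊936/2⌋ × 662 = 468 × 662 mm
F3: ⌊662/2⌋ × 468 = 331 × 468 mm
F4: ⌊468/2⌋ × 331 = 234 × 331 mm
F5: ⌊331/2⌋ × 234 = 165 × 234 mm

165 × 234 mm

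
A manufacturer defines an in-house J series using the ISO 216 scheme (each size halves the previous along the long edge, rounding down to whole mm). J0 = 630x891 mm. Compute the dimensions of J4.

J1 = 445 × 630 mm (from J0 by 1 halving).
J2: ⌊630/2⌋ × 445 = 315 × 445 mm
J3: ⌊445/2⌋ × 315 = 222 × 315 mm
J4: ⌊315/2⌋ × 222 = 157 × 222 mm

157 × 222 mm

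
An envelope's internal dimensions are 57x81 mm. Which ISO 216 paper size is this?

Aspect ratio 81/57 ≈ 1.421 — close to the ISO √2 ≈ 1.414.
In the C-series (envelope sizes, between A and B): C8 = 57 × 81 mm.

C8 (57 × 81 mm)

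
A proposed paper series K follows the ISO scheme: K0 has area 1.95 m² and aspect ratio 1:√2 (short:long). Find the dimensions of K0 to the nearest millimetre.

1174 × 1661 mm

Let the short side be w mm. Then w · w√2 = 1.95 m² = 1,950,000 mm².
w² = 1,950,000/√2, so w ≈ 1174.2 mm; long side = w√2 ≈ 1660.6 mm.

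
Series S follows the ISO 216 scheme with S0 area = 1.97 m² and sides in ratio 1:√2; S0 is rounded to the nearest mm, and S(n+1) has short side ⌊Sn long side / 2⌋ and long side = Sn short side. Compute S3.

417 × 590 mm

Let S0's short side be w mm. w · w√2 = 1.97 m² = 1,970,000 mm², so w ≈ 1180.3 mm and w√2 ≈ 1669.1 mm → S0 = 1180 × 1669 mm.
S1: ⌊1669/2⌋ × 1180 = 834 × 1180 mm
S2: ⌊1180/2⌋ × 834 = 590 × 834 mm
S3: ⌊834/2⌋ × 590 = 417 × 590 mm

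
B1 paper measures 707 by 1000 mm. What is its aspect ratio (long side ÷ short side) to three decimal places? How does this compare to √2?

1000 / 707 = 1.414
Matches √2 ≈ 1.414 — the ISO 216 defining ratio.

1.414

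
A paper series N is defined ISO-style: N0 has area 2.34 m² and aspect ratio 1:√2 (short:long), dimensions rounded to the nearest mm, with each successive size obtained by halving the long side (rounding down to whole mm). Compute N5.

227 × 321 mm

Let N0's short side be w mm. w · w√2 = 2.34 m² = 2,340,000 mm², so w ≈ 1286.3 mm and w√2 ≈ 1819.1 mm → N0 = 1286 × 1819 mm.
N1: ⌊1819/2⌋ × 1286 = 909 × 1286 mm
N2: ⌊1286/2⌋ × 909 = 643 × 909 mm
N3: ⌊909/2⌋ × 643 = 454 × 643 mm
N4: ⌊643/2⌋ × 454 = 321 × 454 mm
N5: ⌊454/2⌋ × 321 = 227 × 321 mm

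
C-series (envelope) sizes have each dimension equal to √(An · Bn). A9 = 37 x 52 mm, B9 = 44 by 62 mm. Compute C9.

40 × 57 mm

Short side: √(37 · 44) = √1628 ≈ 40.3 → 40 mm
Long side: √(52 · 62) = √3224 ≈ 56.8 → 57 mm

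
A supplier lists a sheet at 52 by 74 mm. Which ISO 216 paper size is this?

Aspect ratio 74/52 ≈ 1.423 — close to the ISO √2 ≈ 1.414.
In the A-series (A0 area = 1 m²): A8 = 52 × 74 mm.

A8 (52 × 74 mm)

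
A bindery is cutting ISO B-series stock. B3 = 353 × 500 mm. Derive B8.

62 × 88 mm

B4: ⌊500/2⌋ × 353 = 250 × 353 mm
B5: ⌊353/2⌋ × 250 = 176 × 250 mm
B6: ⌊250/2⌋ × 176 = 125 × 176 mm
B7: ⌊176/2⌋ × 125 = 88 × 125 mm
B8: ⌊125/2⌋ × 88 = 62 × 88 mm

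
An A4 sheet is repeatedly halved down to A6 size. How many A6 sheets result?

4

A4 = 210 × 297 mm; A6 = 105 × 148 mm.
Each halving step doubles the count; 2 steps from A4 to A6.
2^2 = 4.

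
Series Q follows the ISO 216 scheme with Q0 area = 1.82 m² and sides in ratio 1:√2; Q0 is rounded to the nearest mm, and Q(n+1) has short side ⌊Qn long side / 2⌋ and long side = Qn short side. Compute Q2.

Let Q0's short side be w mm. w · w√2 = 1.82 m² = 1,820,000 mm², so w ≈ 1134.4 mm and w√2 ≈ 1604.3 mm → Q0 = 1134 × 1604 mm.
Q1: ⌊1604/2⌋ × 1134 = 802 × 1134 mm
Q2: ⌊1134/2⌋ × 802 = 567 × 802 mm

567 × 802 mm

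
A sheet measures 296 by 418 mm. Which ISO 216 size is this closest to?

A3 (297 × 420 mm)

Aspect ratio 418/296 ≈ 1.412 — close to the ISO √2 ≈ 1.414.
In the A-series (A0 area = 1 m²): A3 = 297 × 420 mm.
Off by 3 mm total — nearest standard size.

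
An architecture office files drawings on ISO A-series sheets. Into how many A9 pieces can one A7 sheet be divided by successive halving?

4

A7 = 74 × 105 mm; A9 = 37 × 52 mm.
Each halving step doubles the count; 2 steps from A7 to A9.
2^2 = 4.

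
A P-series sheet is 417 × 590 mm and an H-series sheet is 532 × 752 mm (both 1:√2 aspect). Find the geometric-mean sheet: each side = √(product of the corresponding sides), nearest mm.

471 × 666 mm

Short side: √(417 · 532) = √221844 ≈ 471.0 → 471 mm
Long side: √(590 · 752) = √443680 ≈ 666.1 → 666 mm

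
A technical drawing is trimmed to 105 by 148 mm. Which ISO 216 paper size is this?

A6 (105 × 148 mm)

Aspect ratio 148/105 ≈ 1.410 — close to the ISO √2 ≈ 1.414.
In the A-series (A0 area = 1 m²): A6 = 105 × 148 mm.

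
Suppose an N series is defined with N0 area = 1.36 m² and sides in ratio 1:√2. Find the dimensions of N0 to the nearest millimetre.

Let the short side be w mm. Then w · w√2 = 1.36 m² = 1,360,000 mm².
w² = 1,360,000/√2, so w ≈ 980.6 mm; long side = w√2 ≈ 1386.8 mm.

981 × 1387 mm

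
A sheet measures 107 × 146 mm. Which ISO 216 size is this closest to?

A6 (105 × 148 mm)

Aspect ratio 146/107 ≈ 1.364 (ISO target is √2 ≈ 1.414).
In the A-series (A0 area = 1 m²): A6 = 105 × 148 mm.
Off by 4 mm total — nearest standard size.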